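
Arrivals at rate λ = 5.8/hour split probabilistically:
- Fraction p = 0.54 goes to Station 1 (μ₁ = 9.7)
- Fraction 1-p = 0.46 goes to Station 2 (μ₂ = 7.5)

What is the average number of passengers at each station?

Effective rates: λ₁ = 5.8×0.54 = 3.132, λ₂ = 5.8×0.46 = 2.668
Station 1: ρ₁ = 3.132/9.7 = 0.3229, L₁ = ρ₁/(1-ρ₁) = 0.3229/(1-0.3229) = 0.4769
Station 2: ρ₂ = 2.668/7.5 = 0.355733, L₂ = ρ₂/(1-ρ₂) = 0.355733/(1-0.355733) = 0.5522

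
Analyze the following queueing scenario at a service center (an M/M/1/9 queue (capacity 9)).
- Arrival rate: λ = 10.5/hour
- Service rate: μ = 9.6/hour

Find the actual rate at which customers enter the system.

ρ = λ/μ = 10.5/9.6 = 1.09375
P₀ = (1-ρ)/(1-ρ^(K+1)) = (1-1.09375)/(1-1.09375^10) = -0.09375/-1.4501 = 0.06465
P_K = P₀×ρ^K = 0.06465 × 1.09375^9 = 0.06465 × 2.2401 = 0.1448
λ_eff = λ(1-P_K) = 10.5 × (1 - 0.144824) = 10.5 × 0.855176 = 8.9793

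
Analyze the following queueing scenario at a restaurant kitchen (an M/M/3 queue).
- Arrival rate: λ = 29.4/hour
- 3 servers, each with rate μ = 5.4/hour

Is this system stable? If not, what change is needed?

Stability requires ρ = λ/(cμ) < 1
ρ = 29.4/(3 × 5.4) = 29.4/16.20 = 1.8148
Since 1.8148 ≥ 1, the system is UNSTABLE.
Need c > λ/μ = 29.4/5.4 = 5.44.
Minimum servers needed: c = 6.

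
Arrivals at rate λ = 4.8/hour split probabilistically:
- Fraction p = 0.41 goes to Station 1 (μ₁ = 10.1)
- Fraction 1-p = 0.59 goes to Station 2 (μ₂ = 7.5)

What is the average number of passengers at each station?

Effective rates: λ₁ = 4.8×0.41 = 1.968, λ₂ = 4.8×0.59 = 2.832
Station 1: ρ₁ = 1.968/10.1 = 0.19485, L₁ = ρ₁/(1-ρ₁) = 0.19485/(1-0.19485) = 0.2420
Station 2: ρ₂ = 2.832/7.5 = 0.3776, L₂ = ρ₂/(1-ρ₂) = 0.3776/(1-0.3776) = 0.6067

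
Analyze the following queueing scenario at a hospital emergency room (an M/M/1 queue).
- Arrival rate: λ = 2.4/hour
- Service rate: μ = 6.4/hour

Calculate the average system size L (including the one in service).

ρ = λ/μ = 2.4/6.4 = 0.3750
For M/M/1: L = λ/(μ-λ)
L = 2.4/(6.4-2.4) = 2.4/4.00
L = 0.6000 patients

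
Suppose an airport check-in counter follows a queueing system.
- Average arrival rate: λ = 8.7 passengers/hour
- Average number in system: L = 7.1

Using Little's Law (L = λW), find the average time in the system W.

Little's Law: L = λW, so W = L/λ
W = 7.1/8.7 = 0.8161 hours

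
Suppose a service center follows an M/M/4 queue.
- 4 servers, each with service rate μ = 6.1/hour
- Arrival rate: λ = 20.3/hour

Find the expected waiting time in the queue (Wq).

Traffic intensity: ρ = λ/(cμ) = 20.3/(4×6.1) = 0.8320
Since ρ = 0.8320 < 1, system is stable.
Offered load a = λ/μ = cρ = 20.3/6.1 = 3.3279
P₀ = [ Σₙ₌₀^3 aⁿ/n! + a^4/(4!(1-ρ)) ]⁻¹
Σ = a^0/0! + a^1/1! + a^2/2! + a^3/3! = 1.0000 + 3.3279 + 5.5374 + 6.1425 = 16.0078
a^4/(4!(1-ρ)) = 122.6492/(24 × 0.168033) = 30.4130
P₀ = 1/(16.0078 + 30.4130) = 0.02154
Lq = P₀·a^4·ρ / (4!(1-ρ)²) = 0.021542 × 122.6492 × 0.83197 / (24 × 0.028235) = 3.2438
Wq = Lq/λ = 3.2438/20.3 = 0.1598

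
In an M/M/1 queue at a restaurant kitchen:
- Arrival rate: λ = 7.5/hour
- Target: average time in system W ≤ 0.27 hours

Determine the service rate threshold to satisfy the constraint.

For M/M/1: W = 1/(μ-λ)
Need W ≤ 0.27, so 1/(μ-λ) ≤ 0.27
μ - λ ≥ 1/0.27 = 3.7037
μ ≥ 7.5 + 3.7037 = 11.2037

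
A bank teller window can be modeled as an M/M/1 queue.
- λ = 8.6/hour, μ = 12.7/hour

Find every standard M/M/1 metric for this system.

Step 1: ρ = λ/μ = 8.6/12.7 = 0.6772
Step 2: L = λ/(μ-λ) = 8.6/4.10 = 2.0976
Step 3: Lq = λ²/(μ(μ-λ)) = 73.96/(12.7×4.10) = 1.4204
Step 4: W = 1/(μ-λ) = 1/4.10 = 0.243902
Step 5: Wq = λ/(μ(μ-λ)) = 8.6/(12.7×4.10) = 0.1652
Step 6: P(0) = 1-ρ = 0.3228
Verify: L = λW = 8.6×0.243902 = 2.0976 ✔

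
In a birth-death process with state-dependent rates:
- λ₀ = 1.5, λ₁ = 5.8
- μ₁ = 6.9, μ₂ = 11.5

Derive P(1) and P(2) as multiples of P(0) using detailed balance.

Balance equations:
State 0: λ₀P₀ = μ₁P₁ → P₁ = (λ₀/μ₁)P₀ = (1.5/6.9)P₀ = 0.2174P₀
State 1: P₂ = (λ₀λ₁)/(μ₁μ₂)P₀ = (1.5×5.8)/(6.9×11.5)P₀ = 0.1096P₀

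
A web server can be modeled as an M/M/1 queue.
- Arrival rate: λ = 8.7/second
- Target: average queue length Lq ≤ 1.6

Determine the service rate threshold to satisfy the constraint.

For M/M/1: Lq = λ²/(μ(μ-λ))
Need Lq ≤ 1.6, i.e. μ(μ-λ) ≥ λ²/1.6
μ² - 8.7μ - 75.69/1.6 ≥ 0  →  μ² - 8.7μ - 47.30625 ≥ 0
Quadratic formula (positive root): μ = [λ + √(λ² + 4×47.30625)]/2
Discriminant: 75.69 + 4×47.30625 = 264.9150, √264.9150 = 16.2762
μ ≥ (8.7 + 16.2762)/2 = 12.4881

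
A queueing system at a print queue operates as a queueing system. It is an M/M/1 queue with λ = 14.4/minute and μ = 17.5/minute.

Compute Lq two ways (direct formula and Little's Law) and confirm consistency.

Method 1 (direct): Lq = λ²/(μ(μ-λ)) = 207.36/(17.5 × 3.10) = 3.8223

Method 2 (Little's Law):
W = 1/(μ-λ) = 1/3.10 = 0.32258
Wq = W - 1/μ = 0.32258 - 0.057143 = 0.26544
Lq = λWq = 14.4 × 0.26544 = 3.8223 ✔ (matches Method 1)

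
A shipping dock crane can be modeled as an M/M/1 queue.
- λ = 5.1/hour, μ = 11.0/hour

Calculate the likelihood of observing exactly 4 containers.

ρ = λ/μ = 5.1/11.0 = 0.4636
P(n) = (1-ρ)ρⁿ
P(4) = (1-0.4636) × 0.4636^4
P(4) = 0.5364 × 0.04619
P(4) = 0.02478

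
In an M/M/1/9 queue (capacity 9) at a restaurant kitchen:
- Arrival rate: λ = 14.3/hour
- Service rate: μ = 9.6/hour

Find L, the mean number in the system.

ρ = λ/μ = 14.3/9.6 = 1.4896
P₀ = (1-ρ)/(1-ρ^(K+1)) = (1-1.4896)/(1-1.4896^10) = -0.4896/-52.7894 = 0.009275
P_K = P₀×ρ^K = 0.009275 × 1.4896^9 = 0.009275 × 36.1100 = 0.3349
L = ρ[1 - (K+1)ρ^K + Kρ^(K+1)] / [(1-ρ)(1-ρ^(K+1))]
L = 1.4896 × (1 - 10×36.1100 + 9×53.7894) / ((1 - 1.4896) × (1 - 53.7894)) = 7.1469 orders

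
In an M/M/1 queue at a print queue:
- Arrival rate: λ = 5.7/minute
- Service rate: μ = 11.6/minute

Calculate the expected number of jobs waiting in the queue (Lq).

ρ = λ/μ = 5.7/11.6 = 0.4914
For M/M/1: Lq = λ²/(μ(μ-λ))
Lq = 32.49/(11.6 × 5.90)
Lq = 0.4747 jobs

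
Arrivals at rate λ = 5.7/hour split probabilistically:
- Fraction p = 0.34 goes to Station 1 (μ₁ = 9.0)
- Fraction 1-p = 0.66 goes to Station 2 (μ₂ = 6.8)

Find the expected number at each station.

Effective rates: λ₁ = 5.7×0.34 = 1.938, λ₂ = 5.7×0.66 = 3.762
Station 1: ρ₁ = 1.938/9.0 = 0.2153, L₁ = ρ₁/(1-ρ₁) = 0.2153/(1-0.2153) = 0.2744
Station 2: ρ₂ = 3.762/6.8 = 0.55324, L₂ = ρ₂/(1-ρ₂) = 0.55324/(1-0.55324) = 1.2383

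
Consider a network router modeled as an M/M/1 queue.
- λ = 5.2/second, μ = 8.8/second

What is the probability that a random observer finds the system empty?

ρ = λ/μ = 5.2/8.8 = 0.5909
P(0) = 1 - ρ = 1 - 0.5909 = 0.4091
The server is idle 40.91% of the time.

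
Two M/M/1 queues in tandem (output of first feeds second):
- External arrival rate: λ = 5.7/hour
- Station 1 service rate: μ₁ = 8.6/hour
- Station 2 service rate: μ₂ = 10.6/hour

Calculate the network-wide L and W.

By Jackson's theorem, each station behaves as independent M/M/1.
Station 1: ρ₁ = 5.7/8.6 = 0.6628, L₁ = ρ₁/(1-ρ₁) = λ/(μ₁-λ) = 5.7/2.90 = 1.9655
Station 2: ρ₂ = 5.7/10.6 = 0.5377, L₂ = ρ₂/(1-ρ₂) = λ/(μ₂-λ) = 5.7/4.90 = 1.1633
Total: L = L₁ + L₂ = 1.9655 + 1.1633 = 3.1288
W = L/λ = 3.1288/5.7 = 0.5489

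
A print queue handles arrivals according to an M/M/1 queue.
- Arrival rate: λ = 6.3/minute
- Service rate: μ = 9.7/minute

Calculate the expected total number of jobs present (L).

ρ = λ/μ = 6.3/9.7 = 0.6495
For M/M/1: L = λ/(μ-λ)
L = 6.3/(9.7-6.3) = 6.3/3.40
L = 1.8529 jobs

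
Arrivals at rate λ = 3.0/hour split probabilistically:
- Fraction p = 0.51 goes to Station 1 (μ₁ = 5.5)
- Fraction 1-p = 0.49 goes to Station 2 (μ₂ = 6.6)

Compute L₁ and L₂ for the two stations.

Effective rates: λ₁ = 3.0×0.51 = 1.53, λ₂ = 3.0×0.49 = 1.47
Station 1: ρ₁ = 1.53/5.5 = 0.2782, L₁ = ρ₁/(1-ρ₁) = 0.2782/(1-0.2782) = 0.3854
Station 2: ρ₂ = 1.47/6.6 = 0.2227, L₂ = ρ₂/(1-ρ₂) = 0.2227/(1-0.2227) = 0.2865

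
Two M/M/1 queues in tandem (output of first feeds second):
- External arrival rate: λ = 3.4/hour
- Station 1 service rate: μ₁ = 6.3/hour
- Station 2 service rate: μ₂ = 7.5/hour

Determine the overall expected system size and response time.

By Jackson's theorem, each station behaves as independent M/M/1.
Station 1: ρ₁ = 3.4/6.3 = 0.5397, L₁ = ρ₁/(1-ρ₁) = λ/(μ₁-λ) = 3.4/2.90 = 1.1724
Station 2: ρ₂ = 3.4/7.5 = 0.4533, L₂ = ρ₂/(1-ρ₂) = λ/(μ₂-λ) = 3.4/4.10 = 0.8293
Total: L = L₁ + L₂ = 1.1724 + 0.8293 = 2.0017
W = L/λ = 2.0017/3.4 = 0.5887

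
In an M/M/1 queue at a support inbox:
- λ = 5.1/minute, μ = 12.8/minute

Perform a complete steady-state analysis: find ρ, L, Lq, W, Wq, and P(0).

Step 1: ρ = λ/μ = 5.1/12.8 = 0.3984
Step 2: L = λ/(μ-λ) = 5.1/7.70 = 0.6623
Step 3: Lq = λ²/(μ(μ-λ)) = 26.01/(12.8×7.70) = 0.2639
Step 4: W = 1/(μ-λ) = 1/7.70 = 0.12987
Step 5: Wq = λ/(μ(μ-λ)) = 5.1/(12.8×7.70) = 0.05175
Step 6: P(0) = 1-ρ = 0.6016
Verify: L = λW = 5.1×0.12987 = 0.6623 ✔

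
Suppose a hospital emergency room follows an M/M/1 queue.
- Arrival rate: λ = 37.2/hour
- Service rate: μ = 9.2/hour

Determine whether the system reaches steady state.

Stability requires ρ = λ/(cμ) < 1
ρ = 37.2/(1 × 9.2) = 37.2/9.20 = 4.0435
Since 4.0435 ≥ 1, the system is UNSTABLE.
Queue grows without bound. Need μ > λ = 37.2.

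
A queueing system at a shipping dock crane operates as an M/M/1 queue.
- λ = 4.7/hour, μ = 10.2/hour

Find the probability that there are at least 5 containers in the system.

ρ = λ/μ = 4.7/10.2 = 0.46078
P(N ≥ n) = ρⁿ
P(N ≥ 5) = 0.46078^5
P(N ≥ 5) = 0.02077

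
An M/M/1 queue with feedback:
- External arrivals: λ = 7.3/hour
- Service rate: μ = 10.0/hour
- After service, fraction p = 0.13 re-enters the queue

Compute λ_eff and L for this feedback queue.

Effective arrival rate: λ_eff = λ/(1-p) = 7.3/(1-0.13) = 7.3/0.87 = 8.3908
ρ = λ_eff/μ = 8.3908/10.0 = 0.83908
L = ρ/(1-ρ) = 0.83908/(1-0.83908) = 5.2143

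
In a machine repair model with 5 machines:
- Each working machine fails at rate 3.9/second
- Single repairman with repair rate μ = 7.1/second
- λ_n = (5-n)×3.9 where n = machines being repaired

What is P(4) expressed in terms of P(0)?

P(4)/P(0) = ∏_{i=0}^{4-1} λ_i/μ_{i+1}
= (5-0)×3.9/7.1 × (5-1)×3.9/7.1 × (5-2)×3.9/7.1 × (5-3)×3.9/7.1
= 10.9246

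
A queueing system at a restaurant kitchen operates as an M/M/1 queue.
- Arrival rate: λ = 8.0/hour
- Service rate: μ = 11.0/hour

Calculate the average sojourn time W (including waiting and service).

First, compute utilization: ρ = λ/μ = 8.0/11.0 = 0.7273
For M/M/1: W = 1/(μ-λ)
W = 1/(11.0-8.0) = 1/3.00
W = 0.3333 hours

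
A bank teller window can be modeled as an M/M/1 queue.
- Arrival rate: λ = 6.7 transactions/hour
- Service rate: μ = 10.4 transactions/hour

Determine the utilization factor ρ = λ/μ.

Server utilization: ρ = λ/μ
ρ = 6.7/10.4 = 0.6442
The server is busy 64.42% of the time.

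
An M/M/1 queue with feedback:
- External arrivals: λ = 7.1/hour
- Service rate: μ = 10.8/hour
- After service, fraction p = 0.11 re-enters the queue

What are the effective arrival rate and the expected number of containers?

Effective arrival rate: λ_eff = λ/(1-p) = 7.1/(1-0.11) = 7.1/0.89 = 7.9775
ρ = λ_eff/μ = 7.9775/10.8 = 0.73866
L = ρ/(1-ρ) = 0.73866/(1-0.73866) = 2.8264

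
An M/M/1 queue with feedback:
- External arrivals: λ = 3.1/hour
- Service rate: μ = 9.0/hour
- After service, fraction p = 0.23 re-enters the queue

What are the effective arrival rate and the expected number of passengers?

Effective arrival rate: λ_eff = λ/(1-p) = 3.1/(1-0.23) = 3.1/0.77 = 4.0260
ρ = λ_eff/μ = 4.0260/9.0 = 0.44733
L = ρ/(1-ρ) = 0.44733/(1-0.44733) = 0.8094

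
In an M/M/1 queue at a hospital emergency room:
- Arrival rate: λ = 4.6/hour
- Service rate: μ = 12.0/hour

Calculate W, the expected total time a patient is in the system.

First, compute utilization: ρ = λ/μ = 4.6/12.0 = 0.3833
For M/M/1: W = 1/(μ-λ)
W = 1/(12.0-4.6) = 1/7.40
W = 0.1351 hours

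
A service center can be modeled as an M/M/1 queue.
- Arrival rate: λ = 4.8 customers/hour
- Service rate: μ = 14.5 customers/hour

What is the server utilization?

Server utilization: ρ = λ/μ
ρ = 4.8/14.5 = 0.3310
The server is busy 33.10% of the time.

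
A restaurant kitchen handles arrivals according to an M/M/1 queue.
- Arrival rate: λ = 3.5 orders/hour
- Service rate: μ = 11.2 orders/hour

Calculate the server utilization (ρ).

Server utilization: ρ = λ/μ
ρ = 3.5/11.2 = 0.3125
The server is busy 31.25% of the time.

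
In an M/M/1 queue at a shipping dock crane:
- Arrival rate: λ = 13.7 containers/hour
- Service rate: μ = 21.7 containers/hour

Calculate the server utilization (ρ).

Server utilization: ρ = λ/μ
ρ = 13.7/21.7 = 0.6313
The server is busy 63.13% of the time.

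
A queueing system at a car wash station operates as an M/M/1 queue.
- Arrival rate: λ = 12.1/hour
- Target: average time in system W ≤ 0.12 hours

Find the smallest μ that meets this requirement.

For M/M/1: W = 1/(μ-λ)
Need W ≤ 0.12, so 1/(μ-λ) ≤ 0.12
μ - λ ≥ 1/0.12 = 8.3333
μ ≥ 12.1 + 8.3333 = 20.4333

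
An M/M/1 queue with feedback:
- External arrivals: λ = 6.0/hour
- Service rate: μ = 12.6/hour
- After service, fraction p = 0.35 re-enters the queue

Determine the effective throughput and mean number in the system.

Effective arrival rate: λ_eff = λ/(1-p) = 6.0/(1-0.35) = 6.0/0.65 = 9.2308
ρ = λ_eff/μ = 9.2308/12.6 = 0.7326
L = ρ/(1-ρ) = 0.7326/(1-0.7326) = 2.7397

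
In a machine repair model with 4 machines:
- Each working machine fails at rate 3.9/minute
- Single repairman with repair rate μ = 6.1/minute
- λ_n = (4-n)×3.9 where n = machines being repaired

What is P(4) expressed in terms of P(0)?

P(4)/P(0) = ∏_{i=0}^{4-1} λ_i/μ_{i+1}
= (4-0)×3.9/6.1 × (4-1)×3.9/6.1 × (4-2)×3.9/6.1 × (4-3)×3.9/6.1
= 4.0101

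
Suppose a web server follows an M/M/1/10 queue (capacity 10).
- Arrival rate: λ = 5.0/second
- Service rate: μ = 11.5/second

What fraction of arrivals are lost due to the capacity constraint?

ρ = λ/μ = 5.0/11.5 = 0.4348
P₀ = (1-ρ)/(1-ρ^(K+1)) = (1-0.4348)/(1-0.4348^11) = 0.5652/0.9999 = 0.5653
P_K = P₀×ρ^K = 0.5653 × 0.4348^10 = 0.5653 × 0.0002415 = 0.0001365
Blocking probability = 0.01365%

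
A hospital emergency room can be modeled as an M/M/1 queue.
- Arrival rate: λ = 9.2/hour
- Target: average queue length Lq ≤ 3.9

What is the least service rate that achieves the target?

For M/M/1: Lq = λ²/(μ(μ-λ))
Need Lq ≤ 3.9, i.e. μ(μ-λ) ≥ λ²/3.9
μ² - 9.2μ - 84.64/3.9 ≥ 0  →  μ² - 9.2μ - 21.702564 ≥ 0
Quadratic formula (positive root): μ = [λ + √(λ² + 4×21.702564)]/2
Discriminant: 84.64 + 4×21.702564 = 171.4503, √171.4503 = 13.0939
μ ≥ (9.2 + 13.0939)/2 = 11.1470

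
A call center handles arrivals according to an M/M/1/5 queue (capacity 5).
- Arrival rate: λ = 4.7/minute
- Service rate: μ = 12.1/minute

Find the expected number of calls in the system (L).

ρ = λ/μ = 4.7/12.1 = 0.38843
P₀ = (1-ρ)/(1-ρ^(K+1)) = (1-0.38843)/(1-0.38843^6) = 0.6116/0.9966 = 0.6137
P_K = P₀×ρ^K = 0.6137 × 0.38843^5 = 0.6137 × 0.008842 = 0.005426
L = ρ[1 - (K+1)ρ^K + Kρ^(K+1)] / [(1-ρ)(1-ρ^(K+1))]
L = 0.38843 × (1 - 6×0.008842 + 5×0.003435) / ((1 - 0.38843) × (1 - 0.003435)) = 0.6145 calls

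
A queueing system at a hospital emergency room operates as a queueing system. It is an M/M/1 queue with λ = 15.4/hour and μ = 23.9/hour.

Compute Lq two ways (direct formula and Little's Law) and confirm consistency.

Method 1 (direct): Lq = λ²/(μ(μ-λ)) = 237.16/(23.9 × 8.50) = 1.1674

Method 2 (Little's Law):
W = 1/(μ-λ) = 1/8.50 = 0.117647
Wq = W - 1/μ = 0.117647 - 0.0418410 = 0.075806
Lq = λWq = 15.4 × 0.075806 = 1.1674 ✔ (matches Method 1)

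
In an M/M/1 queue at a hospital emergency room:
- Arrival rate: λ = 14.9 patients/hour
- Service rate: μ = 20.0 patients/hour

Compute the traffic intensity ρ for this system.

Server utilization: ρ = λ/μ
ρ = 14.9/20.0 = 0.7450
The server is busy 74.50% of the time.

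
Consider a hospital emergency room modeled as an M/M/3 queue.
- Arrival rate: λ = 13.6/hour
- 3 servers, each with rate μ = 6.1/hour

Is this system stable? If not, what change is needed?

Stability requires ρ = λ/(cμ) < 1
ρ = 13.6/(3 × 6.1) = 13.6/18.30 = 0.7432
Since 0.7432 < 1, the system is STABLE.
The servers are busy 74.32% of the time.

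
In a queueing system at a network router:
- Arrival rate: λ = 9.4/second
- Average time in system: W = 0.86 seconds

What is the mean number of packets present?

Little's Law: L = λW
L = 9.4 × 0.86 = 8.0840 packets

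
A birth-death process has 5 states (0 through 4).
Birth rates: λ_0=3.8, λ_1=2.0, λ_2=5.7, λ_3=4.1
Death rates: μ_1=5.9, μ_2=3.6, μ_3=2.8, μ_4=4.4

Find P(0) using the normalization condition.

Ratios P(n)/P(0) = (λ₀···λₙ₋₁)/(μ₁···μₙ):
P(1)/P(0) = (3.8)/(5.9) = 0.6441
P(2)/P(0) = (3.8×2.0)/(5.9×3.6) = 0.3578
P(3)/P(0) = (3.8×2.0×5.7)/(5.9×3.6×2.8) = 0.7284
P(4)/P(0) = (3.8×2.0×5.7×4.1)/(5.9×3.6×2.8×4.4) = 0.6787

Normalization: ∑ P(n) = 1
P(0) × (1.0000 + 0.6441 + 0.3578 + 0.7284 + 0.6787) = 1
P(0) × 3.4090 = 1
P(0) = 1/3.4090 = 0.2933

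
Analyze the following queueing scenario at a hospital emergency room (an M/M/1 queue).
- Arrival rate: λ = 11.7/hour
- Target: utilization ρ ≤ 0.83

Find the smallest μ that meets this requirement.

ρ = λ/μ, so μ = λ/ρ
μ ≥ 11.7/0.83 = 14.0964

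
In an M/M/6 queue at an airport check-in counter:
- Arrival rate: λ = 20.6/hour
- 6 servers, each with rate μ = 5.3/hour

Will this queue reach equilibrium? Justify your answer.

Stability requires ρ = λ/(cμ) < 1
ρ = 20.6/(6 × 5.3) = 20.6/31.80 = 0.6478
Since 0.6478 < 1, the system is STABLE.
The servers are busy 64.78% of the time.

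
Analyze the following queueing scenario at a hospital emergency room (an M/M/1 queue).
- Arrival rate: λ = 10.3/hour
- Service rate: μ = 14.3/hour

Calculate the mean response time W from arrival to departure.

First, compute utilization: ρ = λ/μ = 10.3/14.3 = 0.7203
For M/M/1: W = 1/(μ-λ)
W = 1/(14.3-10.3) = 1/4.00
W = 0.2500 hours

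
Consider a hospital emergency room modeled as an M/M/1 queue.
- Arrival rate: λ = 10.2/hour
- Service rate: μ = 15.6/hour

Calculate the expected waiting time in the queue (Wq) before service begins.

First, compute utilization: ρ = λ/μ = 10.2/15.6 = 0.6538
For M/M/1: Wq = λ/(μ(μ-λ))
Wq = 10.2/(15.6 × (15.6-10.2))
Wq = 10.2/(15.6 × 5.40)
Wq = 0.1211 hours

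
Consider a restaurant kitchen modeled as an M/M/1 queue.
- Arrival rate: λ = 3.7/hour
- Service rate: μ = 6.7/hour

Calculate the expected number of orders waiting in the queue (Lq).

ρ = λ/μ = 3.7/6.7 = 0.5522
For M/M/1: Lq = λ²/(μ(μ-λ))
Lq = 13.69/(6.7 × 3.00)
Lq = 0.6811 orders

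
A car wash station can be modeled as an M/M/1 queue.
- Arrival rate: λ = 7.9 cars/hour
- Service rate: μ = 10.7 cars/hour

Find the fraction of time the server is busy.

Server utilization: ρ = λ/μ
ρ = 7.9/10.7 = 0.7383
The server is busy 73.83% of the time.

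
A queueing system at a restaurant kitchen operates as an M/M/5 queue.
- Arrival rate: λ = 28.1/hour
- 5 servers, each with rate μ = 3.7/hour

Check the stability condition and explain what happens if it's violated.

Stability requires ρ = λ/(cμ) < 1
ρ = 28.1/(5 × 3.7) = 28.1/18.50 = 1.5189
Since 1.5189 ≥ 1, the system is UNSTABLE.
Need c > λ/μ = 28.1/3.7 = 7.59.
Minimum servers needed: c = 8.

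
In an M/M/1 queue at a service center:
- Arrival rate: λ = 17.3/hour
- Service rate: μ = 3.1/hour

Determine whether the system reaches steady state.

Stability requires ρ = λ/(cμ) < 1
ρ = 17.3/(1 × 3.1) = 17.3/3.10 = 5.5806
Since 5.5806 ≥ 1, the system is UNSTABLE.
Queue grows without bound. Need μ > λ = 17.3.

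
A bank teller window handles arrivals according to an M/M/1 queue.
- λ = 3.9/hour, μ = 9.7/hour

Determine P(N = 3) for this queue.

ρ = λ/μ = 3.9/9.7 = 0.40206
P(n) = (1-ρ)ρⁿ
P(3) = (1-0.40206) × 0.40206^3
P(3) = 0.5979 × 0.06499
P(3) = 0.03886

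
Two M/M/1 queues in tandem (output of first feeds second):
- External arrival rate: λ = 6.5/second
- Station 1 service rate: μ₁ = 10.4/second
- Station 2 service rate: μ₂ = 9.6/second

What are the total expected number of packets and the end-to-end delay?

By Jackson's theorem, each station behaves as independent M/M/1.
Station 1: ρ₁ = 6.5/10.4 = 0.6250, L₁ = ρ₁/(1-ρ₁) = λ/(μ₁-λ) = 6.5/3.90 = 1.66667
Station 2: ρ₂ = 6.5/9.6 = 0.6771, L₂ = ρ₂/(1-ρ₂) = λ/(μ₂-λ) = 6.5/3.10 = 2.09677
Total: L = L₁ + L₂ = 1.66667 + 2.09677 = 3.7634
W = L/λ = 3.7634/6.5 = 0.5790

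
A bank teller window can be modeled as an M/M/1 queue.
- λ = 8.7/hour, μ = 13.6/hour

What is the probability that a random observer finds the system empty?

ρ = λ/μ = 8.7/13.6 = 0.6397
P(0) = 1 - ρ = 1 - 0.6397 = 0.3603
The server is idle 36.03% of the time.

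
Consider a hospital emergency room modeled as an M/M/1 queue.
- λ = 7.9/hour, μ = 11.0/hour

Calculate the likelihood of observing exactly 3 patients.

ρ = λ/μ = 7.9/11.0 = 0.7182
P(n) = (1-ρ)ρⁿ
P(3) = (1-0.7182) × 0.7182^3
P(3) = 0.2818 × 0.3705
P(3) = 0.1044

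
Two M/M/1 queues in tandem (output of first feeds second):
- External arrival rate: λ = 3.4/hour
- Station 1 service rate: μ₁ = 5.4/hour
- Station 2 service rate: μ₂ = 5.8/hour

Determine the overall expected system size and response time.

By Jackson's theorem, each station behaves as independent M/M/1.
Station 1: ρ₁ = 3.4/5.4 = 0.6296, L₁ = ρ₁/(1-ρ₁) = λ/(μ₁-λ) = 3.4/2.00 = 1.7000
Station 2: ρ₂ = 3.4/5.8 = 0.5862, L₂ = ρ₂/(1-ρ₂) = λ/(μ₂-λ) = 3.4/2.40 = 1.4167
Total: L = L₁ + L₂ = 1.7000 + 1.4167 = 3.1167
W = L/λ = 3.1167/3.4 = 0.9167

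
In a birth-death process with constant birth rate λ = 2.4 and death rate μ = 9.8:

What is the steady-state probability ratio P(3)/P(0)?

For constant rates: P(n)/P(0) = (λ/μ)^n
P(3)/P(0) = (2.4/9.8)^3 = 0.2449^3 = 0.01469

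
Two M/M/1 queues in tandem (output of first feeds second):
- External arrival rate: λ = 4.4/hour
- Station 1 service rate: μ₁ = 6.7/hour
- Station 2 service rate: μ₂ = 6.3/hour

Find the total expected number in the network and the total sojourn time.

By Jackson's theorem, each station behaves as independent M/M/1.
Station 1: ρ₁ = 4.4/6.7 = 0.6567, L₁ = ρ₁/(1-ρ₁) = λ/(μ₁-λ) = 4.4/2.30 = 1.9130
Station 2: ρ₂ = 4.4/6.3 = 0.6984, L₂ = ρ₂/(1-ρ₂) = λ/(μ₂-λ) = 4.4/1.90 = 2.3158
Total: L = L₁ + L₂ = 1.9130 + 2.3158 = 4.2288
W = L/λ = 4.2288/4.4 = 0.9611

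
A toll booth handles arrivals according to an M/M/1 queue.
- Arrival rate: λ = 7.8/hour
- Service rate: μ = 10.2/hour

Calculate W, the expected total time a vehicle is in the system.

First, compute utilization: ρ = λ/μ = 7.8/10.2 = 0.7647
For M/M/1: W = 1/(μ-λ)
W = 1/(10.2-7.8) = 1/2.40
W = 0.4167 hours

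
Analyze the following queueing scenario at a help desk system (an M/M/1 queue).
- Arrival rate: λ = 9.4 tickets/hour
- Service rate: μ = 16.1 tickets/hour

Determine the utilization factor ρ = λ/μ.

Server utilization: ρ = λ/μ
ρ = 9.4/16.1 = 0.5839
The server is busy 58.39% of the time.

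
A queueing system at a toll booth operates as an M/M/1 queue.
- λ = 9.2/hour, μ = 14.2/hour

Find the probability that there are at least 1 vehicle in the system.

ρ = λ/μ = 9.2/14.2 = 0.6479
P(N ≥ n) = ρⁿ
P(N ≥ 1) = 0.6479^1
P(N ≥ 1) = 0.6479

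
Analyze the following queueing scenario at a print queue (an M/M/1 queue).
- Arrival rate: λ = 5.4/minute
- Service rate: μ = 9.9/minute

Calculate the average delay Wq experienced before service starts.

First, compute utilization: ρ = λ/μ = 5.4/9.9 = 0.5455
For M/M/1: Wq = λ/(μ(μ-λ))
Wq = 5.4/(9.9 × (9.9-5.4))
Wq = 5.4/(9.9 × 4.50)
Wq = 0.1212 minutes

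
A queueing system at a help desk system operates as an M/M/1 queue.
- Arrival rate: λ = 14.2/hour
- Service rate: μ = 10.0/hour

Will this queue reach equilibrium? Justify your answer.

Stability requires ρ = λ/(cμ) < 1
ρ = 14.2/(1 × 10.0) = 14.2/10.00 = 1.4200
Since 1.4200 ≥ 1, the system is UNSTABLE.
Queue grows without bound. Need μ > λ = 14.2.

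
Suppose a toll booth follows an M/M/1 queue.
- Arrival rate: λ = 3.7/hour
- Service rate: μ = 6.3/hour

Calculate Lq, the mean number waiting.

ρ = λ/μ = 3.7/6.3 = 0.5873
For M/M/1: Lq = λ²/(μ(μ-λ))
Lq = 13.69/(6.3 × 2.60)
Lq = 0.8358 vehicles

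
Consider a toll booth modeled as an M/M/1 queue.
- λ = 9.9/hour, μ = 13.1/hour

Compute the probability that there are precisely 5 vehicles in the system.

ρ = λ/μ = 9.9/13.1 = 0.7557
P(n) = (1-ρ)ρⁿ
P(5) = (1-0.7557) × 0.7557^5
P(5) = 0.24430 × 0.24646
P(5) = 0.06021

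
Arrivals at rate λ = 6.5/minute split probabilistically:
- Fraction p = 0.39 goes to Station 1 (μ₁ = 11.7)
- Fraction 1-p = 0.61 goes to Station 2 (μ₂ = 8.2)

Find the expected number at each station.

Effective rates: λ₁ = 6.5×0.39 = 2.535, λ₂ = 6.5×0.61 = 3.965
Station 1: ρ₁ = 2.535/11.7 = 0.21667, L₁ = ρ₁/(1-ρ₁) = 0.21667/(1-0.21667) = 0.2766
Station 2: ρ₂ = 3.965/8.2 = 0.483537, L₂ = ρ₂/(1-ρ₂) = 0.483537/(1-0.483537) = 0.9362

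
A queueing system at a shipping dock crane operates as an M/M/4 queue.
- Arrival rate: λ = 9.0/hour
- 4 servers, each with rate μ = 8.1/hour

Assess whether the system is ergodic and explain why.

Stability requires ρ = λ/(cμ) < 1
ρ = 9.0/(4 × 8.1) = 9.0/32.40 = 0.2778
Since 0.2778 < 1, the system is STABLE.
The servers are busy 27.78% of the time.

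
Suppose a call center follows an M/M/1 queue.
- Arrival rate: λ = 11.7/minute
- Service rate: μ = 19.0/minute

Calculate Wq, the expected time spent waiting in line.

First, compute utilization: ρ = λ/μ = 11.7/19.0 = 0.6158
For M/M/1: Wq = λ/(μ(μ-λ))
Wq = 11.7/(19.0 × (19.0-11.7))
Wq = 11.7/(19.0 × 7.30)
Wq = 0.08435 minutes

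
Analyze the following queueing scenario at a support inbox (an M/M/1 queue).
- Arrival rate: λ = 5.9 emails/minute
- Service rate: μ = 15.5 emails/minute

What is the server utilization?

Server utilization: ρ = λ/μ
ρ = 5.9/15.5 = 0.3806
The server is busy 38.06% of the time.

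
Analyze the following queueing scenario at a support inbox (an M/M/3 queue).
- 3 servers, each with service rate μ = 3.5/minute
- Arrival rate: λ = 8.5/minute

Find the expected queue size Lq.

Traffic intensity: ρ = λ/(cμ) = 8.5/(3×3.5) = 0.8095
Since ρ = 0.8095 < 1, system is stable.
Offered load a = λ/μ = cρ = 8.5/3.5 = 2.4286
P₀ = [ Σₙ₌₀^2 aⁿ/n! + a^3/(3!(1-ρ)) ]⁻¹
Σ = a^0/0! + a^1/1! + a^2/2! = 1.0000 + 2.4286 + 2.9490 = 6.3776
a^3/(3!(1-ρ)) = 14.3236/(6 × 0.190476) = 12.5332
P₀ = 1/(6.3776 + 12.5332) = 0.05288
Lq = P₀·a^3·ρ / (3!(1-ρ)²) = 0.05288 × 14.3236 × 0.8095 / (6 × 0.03628) = 2.8167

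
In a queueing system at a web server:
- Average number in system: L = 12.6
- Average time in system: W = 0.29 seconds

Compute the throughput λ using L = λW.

Little's Law: L = λW, so λ = L/W
λ = 12.6/0.29 = 43.4483 requests/second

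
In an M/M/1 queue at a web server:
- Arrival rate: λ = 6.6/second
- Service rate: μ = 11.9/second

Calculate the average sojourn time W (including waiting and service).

First, compute utilization: ρ = λ/μ = 6.6/11.9 = 0.5546
For M/M/1: W = 1/(μ-λ)
W = 1/(11.9-6.6) = 1/5.30
W = 0.1887 seconds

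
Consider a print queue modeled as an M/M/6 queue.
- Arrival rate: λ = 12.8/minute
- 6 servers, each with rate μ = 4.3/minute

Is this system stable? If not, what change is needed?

Stability requires ρ = λ/(cμ) < 1
ρ = 12.8/(6 × 4.3) = 12.8/25.80 = 0.4961
Since 0.4961 < 1, the system is STABLE.
The servers are busy 49.61% of the time.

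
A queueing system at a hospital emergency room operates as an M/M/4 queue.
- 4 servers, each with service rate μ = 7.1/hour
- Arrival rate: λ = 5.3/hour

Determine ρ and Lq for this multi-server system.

Traffic intensity: ρ = λ/(cμ) = 5.3/(4×7.1) = 0.1866
Since ρ = 0.1866 < 1, system is stable.
Offered load a = λ/μ = cρ = 5.3/7.1 = 0.7465
P₀ = [ Σₙ₌₀^3 aⁿ/n! + a^4/(4!(1-ρ)) ]⁻¹
Σ = a^0/0! + a^1/1! + a^2/2! + a^3/3! = 1.0000 + 0.7465 + 0.2786 + 0.06933 = 2.0944
a^4/(4!(1-ρ)) = 0.3105/(24 × 0.8134) = 0.01591
P₀ = 1/(2.0944 + 0.01591) = 0.4739
Lq = P₀·a^4·ρ / (4!(1-ρ)²) = 0.4739 × 0.3105 × 0.1866 / (24 × 0.6616) = 0.001729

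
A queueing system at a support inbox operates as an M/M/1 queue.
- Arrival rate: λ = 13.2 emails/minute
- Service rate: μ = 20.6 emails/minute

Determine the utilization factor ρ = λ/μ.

Server utilization: ρ = λ/μ
ρ = 13.2/20.6 = 0.6408
The server is busy 64.08% of the time.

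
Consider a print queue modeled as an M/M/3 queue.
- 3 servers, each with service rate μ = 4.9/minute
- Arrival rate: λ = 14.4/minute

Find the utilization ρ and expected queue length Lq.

Traffic intensity: ρ = λ/(cμ) = 14.4/(3×4.9) = 0.9796
Since ρ = 0.9796 < 1, system is stable.
Offered load a = λ/μ = cρ = 14.4/4.9 = 2.9388
P₀ = [ Σₙ₌₀^2 aⁿ/n! + a^3/(3!(1-ρ)) ]⁻¹
Σ = a^0/0! + a^1/1! + a^2/2! = 1.0000 + 2.9388 + 4.3182 = 8.2570
a^3/(3!(1-ρ)) = 25.380445/(6 × 0.020408163) = 207.2736
P₀ = 1/(8.2570 + 207.2736) = 0.004640
Lq = P₀·a^3·ρ / (3!(1-ρ)²) = 0.004639712 × 25.38045 × 0.9795918 / (6 × 0.0004164931) = 46.1611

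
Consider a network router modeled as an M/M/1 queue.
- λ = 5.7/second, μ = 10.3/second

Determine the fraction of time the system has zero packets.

ρ = λ/μ = 5.7/10.3 = 0.5534
P(0) = 1 - ρ = 1 - 0.5534 = 0.4466
The server is idle 44.66% of the time.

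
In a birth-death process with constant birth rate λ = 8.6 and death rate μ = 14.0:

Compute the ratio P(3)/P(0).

For constant rates: P(n)/P(0) = (λ/μ)^n
P(3)/P(0) = (8.6/14.0)^3 = 0.6143^3 = 0.2318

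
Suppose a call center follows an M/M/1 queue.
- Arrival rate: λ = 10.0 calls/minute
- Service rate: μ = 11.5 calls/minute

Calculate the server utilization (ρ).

Server utilization: ρ = λ/μ
ρ = 10.0/11.5 = 0.8696
The server is busy 86.96% of the time.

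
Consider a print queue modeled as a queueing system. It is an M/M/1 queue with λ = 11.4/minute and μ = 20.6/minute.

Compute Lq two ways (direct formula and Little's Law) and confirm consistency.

Method 1 (direct): Lq = λ²/(μ(μ-λ)) = 129.96/(20.6 × 9.20) = 0.6857

Method 2 (Little's Law):
W = 1/(μ-λ) = 1/9.20 = 0.108696
Wq = W - 1/μ = 0.108696 - 0.0485437 = 0.06015
Lq = λWq = 11.4 × 0.06015 = 0.6857 ✔ (matches Method 1)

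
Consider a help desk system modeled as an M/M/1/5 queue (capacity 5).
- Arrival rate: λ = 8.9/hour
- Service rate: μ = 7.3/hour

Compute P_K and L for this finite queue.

ρ = λ/μ = 8.9/7.3 = 1.2192
P₀ = (1-ρ)/(1-ρ^(K+1)) = (1-1.2192)/(1-1.2192^6) = -0.2192/-2.2844 = 0.09596
P_K = P₀×ρ^K = 0.09596 × 1.2192^5 = 0.09596 × 2.6939 = 0.2585
Blocking probability P_5 = 0.2585 (25.85%)
L = ρ[1 - (K+1)ρ^K + Kρ^(K+1)] / [(1-ρ)(1-ρ^(K+1))]
L = 1.2192 × (1 - 6×2.69386 + 5×3.28435) / ((1 - 1.2192) × (1 - 3.28435)) = 3.0645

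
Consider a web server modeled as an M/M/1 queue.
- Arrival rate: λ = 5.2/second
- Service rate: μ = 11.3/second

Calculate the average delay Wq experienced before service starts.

First, compute utilization: ρ = λ/μ = 5.2/11.3 = 0.4602
For M/M/1: Wq = λ/(μ(μ-λ))
Wq = 5.2/(11.3 × (11.3-5.2))
Wq = 5.2/(11.3 × 6.10)
Wq = 0.07544 seconds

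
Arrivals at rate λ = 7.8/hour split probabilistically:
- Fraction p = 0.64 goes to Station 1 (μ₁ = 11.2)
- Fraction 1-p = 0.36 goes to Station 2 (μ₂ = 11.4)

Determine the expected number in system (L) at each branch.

Effective rates: λ₁ = 7.8×0.64 = 4.992, λ₂ = 7.8×0.36 = 2.808
Station 1: ρ₁ = 4.992/11.2 = 0.4457, L₁ = ρ₁/(1-ρ₁) = 0.4457/(1-0.4457) = 0.8041
Station 2: ρ₂ = 2.808/11.4 = 0.2463, L₂ = ρ₂/(1-ρ₂) = 0.2463/(1-0.2463) = 0.3268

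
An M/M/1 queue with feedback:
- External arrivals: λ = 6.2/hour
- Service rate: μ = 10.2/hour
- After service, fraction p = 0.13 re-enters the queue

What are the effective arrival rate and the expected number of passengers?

Effective arrival rate: λ_eff = λ/(1-p) = 6.2/(1-0.13) = 6.2/0.87 = 7.1264
ρ = λ_eff/μ = 7.1264/10.2 = 0.69867
L = ρ/(1-ρ) = 0.69867/(1-0.69867) = 2.3186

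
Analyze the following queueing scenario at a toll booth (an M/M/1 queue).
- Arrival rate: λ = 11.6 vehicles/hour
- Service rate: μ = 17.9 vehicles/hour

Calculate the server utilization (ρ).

Server utilization: ρ = λ/μ
ρ = 11.6/17.9 = 0.6480
The server is busy 64.80% of the time.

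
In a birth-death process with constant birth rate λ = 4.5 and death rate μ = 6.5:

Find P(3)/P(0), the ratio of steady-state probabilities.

For constant rates: P(n)/P(0) = (λ/μ)^n
P(3)/P(0) = (4.5/6.5)^3 = 0.6923^3 = 0.3318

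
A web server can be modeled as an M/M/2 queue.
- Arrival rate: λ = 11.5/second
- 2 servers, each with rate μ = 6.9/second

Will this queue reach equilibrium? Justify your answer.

Stability requires ρ = λ/(cμ) < 1
ρ = 11.5/(2 × 6.9) = 11.5/13.80 = 0.8333
Since 0.8333 < 1, the system is STABLE.
The servers are busy 83.33% of the time.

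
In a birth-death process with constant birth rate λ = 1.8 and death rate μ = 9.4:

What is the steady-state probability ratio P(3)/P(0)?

For constant rates: P(n)/P(0) = (λ/μ)^n
P(3)/P(0) = (1.8/9.4)^3 = 0.19149^3 = 0.007022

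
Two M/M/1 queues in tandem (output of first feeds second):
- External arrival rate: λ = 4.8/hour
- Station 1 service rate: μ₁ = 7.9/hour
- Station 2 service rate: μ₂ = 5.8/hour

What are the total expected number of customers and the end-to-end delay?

By Jackson's theorem, each station behaves as independent M/M/1.
Station 1: ρ₁ = 4.8/7.9 = 0.6076, L₁ = ρ₁/(1-ρ₁) = λ/(μ₁-λ) = 4.8/3.10 = 1.5484
Station 2: ρ₂ = 4.8/5.8 = 0.8276, L₂ = ρ₂/(1-ρ₂) = λ/(μ₂-λ) = 4.8/1.00 = 4.8000
Total: L = L₁ + L₂ = 1.5484 + 4.8000 = 6.3484
W = L/λ = 6.3484/4.8 = 1.3226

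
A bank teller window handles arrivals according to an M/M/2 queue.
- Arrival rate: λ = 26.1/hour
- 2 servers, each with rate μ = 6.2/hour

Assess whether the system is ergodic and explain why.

Stability requires ρ = λ/(cμ) < 1
ρ = 26.1/(2 × 6.2) = 26.1/12.40 = 2.1048
Since 2.1048 ≥ 1, the system is UNSTABLE.
Need c > λ/μ = 26.1/6.2 = 4.21.
Minimum servers needed: c = 5.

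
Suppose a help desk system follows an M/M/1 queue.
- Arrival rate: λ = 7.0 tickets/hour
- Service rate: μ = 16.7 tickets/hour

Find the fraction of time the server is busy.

Server utilization: ρ = λ/μ
ρ = 7.0/16.7 = 0.4192
The server is busy 41.92% of the time.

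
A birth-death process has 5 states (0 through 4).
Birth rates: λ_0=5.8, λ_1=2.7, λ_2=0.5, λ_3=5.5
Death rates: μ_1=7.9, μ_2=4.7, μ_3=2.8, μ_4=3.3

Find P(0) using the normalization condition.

Ratios P(n)/P(0) = (λ₀···λₙ₋₁)/(μ₁···μₙ):
P(1)/P(0) = (5.8)/(7.9) = 0.7342
P(2)/P(0) = (5.8×2.7)/(7.9×4.7) = 0.4218
P(3)/P(0) = (5.8×2.7×0.5)/(7.9×4.7×2.8) = 0.07531
P(4)/P(0) = (5.8×2.7×0.5×5.5)/(7.9×4.7×2.8×3.3) = 0.1255

Normalization: ∑ P(n) = 1
P(0) × (1.0000 + 0.7342 + 0.4218 + 0.07531 + 0.1255) = 1
P(0) × 2.3568 = 1
P(0) = 1/2.3568 = 0.4243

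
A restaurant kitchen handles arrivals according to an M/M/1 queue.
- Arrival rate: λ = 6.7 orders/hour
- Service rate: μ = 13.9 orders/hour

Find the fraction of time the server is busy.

Server utilization: ρ = λ/μ
ρ = 6.7/13.9 = 0.4820
The server is busy 48.20% of the time.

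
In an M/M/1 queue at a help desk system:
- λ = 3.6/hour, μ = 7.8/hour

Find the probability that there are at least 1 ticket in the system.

ρ = λ/μ = 3.6/7.8 = 0.4615
P(N ≥ n) = ρⁿ
P(N ≥ 1) = 0.4615^1
P(N ≥ 1) = 0.4615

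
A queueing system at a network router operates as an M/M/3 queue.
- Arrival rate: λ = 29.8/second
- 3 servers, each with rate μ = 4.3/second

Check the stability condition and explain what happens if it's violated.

Stability requires ρ = λ/(cμ) < 1
ρ = 29.8/(3 × 4.3) = 29.8/12.90 = 2.3101
Since 2.3101 ≥ 1, the system is UNSTABLE.
Need c > λ/μ = 29.8/4.3 = 6.93.
Minimum servers needed: c = 7.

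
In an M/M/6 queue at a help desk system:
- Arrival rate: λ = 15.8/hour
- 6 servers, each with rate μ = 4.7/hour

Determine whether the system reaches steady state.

Stability requires ρ = λ/(cμ) < 1
ρ = 15.8/(6 × 4.7) = 15.8/28.20 = 0.5603
Since 0.5603 < 1, the system is STABLE.
The servers are busy 56.03% of the time.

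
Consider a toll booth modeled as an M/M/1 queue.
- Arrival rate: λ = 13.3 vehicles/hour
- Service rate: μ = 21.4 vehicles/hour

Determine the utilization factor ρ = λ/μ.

Server utilization: ρ = λ/μ
ρ = 13.3/21.4 = 0.6215
The server is busy 62.15% of the time.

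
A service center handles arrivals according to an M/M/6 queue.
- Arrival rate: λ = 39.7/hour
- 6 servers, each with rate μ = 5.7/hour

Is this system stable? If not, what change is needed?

Stability requires ρ = λ/(cμ) < 1
ρ = 39.7/(6 × 5.7) = 39.7/34.20 = 1.1608
Since 1.1608 ≥ 1, the system is UNSTABLE.
Need c > λ/μ = 39.7/5.7 = 6.96.
Minimum servers needed: c = 7.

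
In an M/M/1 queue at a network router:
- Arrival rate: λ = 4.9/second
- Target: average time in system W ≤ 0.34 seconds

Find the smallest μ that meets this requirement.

For M/M/1: W = 1/(μ-λ)
Need W ≤ 0.34, so 1/(μ-λ) ≤ 0.34
μ - λ ≥ 1/0.34 = 2.9412
μ ≥ 4.9 + 2.9412 = 7.8412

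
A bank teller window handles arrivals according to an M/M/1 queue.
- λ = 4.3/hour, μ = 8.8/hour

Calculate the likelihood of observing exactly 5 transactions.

ρ = λ/μ = 4.3/8.8 = 0.4886
P(n) = (1-ρ)ρⁿ
P(5) = (1-0.4886) × 0.4886^5
P(5) = 0.5114 × 0.02785
P(5) = 0.01424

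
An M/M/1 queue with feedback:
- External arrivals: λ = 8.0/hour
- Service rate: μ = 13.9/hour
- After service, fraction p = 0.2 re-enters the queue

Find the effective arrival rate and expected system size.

Effective arrival rate: λ_eff = λ/(1-p) = 8.0/(1-0.2) = 8.0/0.80 = 10.0000
ρ = λ_eff/μ = 10.0000/13.9 = 0.719424
L = ρ/(1-ρ) = 0.719424/(1-0.719424) = 2.5641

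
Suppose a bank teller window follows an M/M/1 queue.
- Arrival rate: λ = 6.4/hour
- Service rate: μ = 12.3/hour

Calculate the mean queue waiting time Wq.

First, compute utilization: ρ = λ/μ = 6.4/12.3 = 0.5203
For M/M/1: Wq = λ/(μ(μ-λ))
Wq = 6.4/(12.3 × (12.3-6.4))
Wq = 6.4/(12.3 × 5.90)
Wq = 0.08819 hours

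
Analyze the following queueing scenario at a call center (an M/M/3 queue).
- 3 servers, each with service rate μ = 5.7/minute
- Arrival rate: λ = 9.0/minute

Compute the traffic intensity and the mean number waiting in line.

Traffic intensity: ρ = λ/(cμ) = 9.0/(3×5.7) = 0.5263
Since ρ = 0.5263 < 1, system is stable.
Offered load a = λ/μ = cρ = 9.0/5.7 = 1.5789
P₀ = [ Σₙ₌₀^2 aⁿ/n! + a^3/(3!(1-ρ)) ]⁻¹
Σ = a^0/0! + a^1/1! + a^2/2! = 1.00000 + 1.57895 + 1.24654 = 3.8255
a^3/(3!(1-ρ)) = 3.9364/(6 × 0.4737) = 1.3850
P₀ = 1/(3.8255 + 1.3850) = 0.1919
Lq = P₀·a^3·ρ / (3!(1-ρ)²) = 0.191919 × 3.93643 × 0.526316 / (6 × 0.224377) = 0.2954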